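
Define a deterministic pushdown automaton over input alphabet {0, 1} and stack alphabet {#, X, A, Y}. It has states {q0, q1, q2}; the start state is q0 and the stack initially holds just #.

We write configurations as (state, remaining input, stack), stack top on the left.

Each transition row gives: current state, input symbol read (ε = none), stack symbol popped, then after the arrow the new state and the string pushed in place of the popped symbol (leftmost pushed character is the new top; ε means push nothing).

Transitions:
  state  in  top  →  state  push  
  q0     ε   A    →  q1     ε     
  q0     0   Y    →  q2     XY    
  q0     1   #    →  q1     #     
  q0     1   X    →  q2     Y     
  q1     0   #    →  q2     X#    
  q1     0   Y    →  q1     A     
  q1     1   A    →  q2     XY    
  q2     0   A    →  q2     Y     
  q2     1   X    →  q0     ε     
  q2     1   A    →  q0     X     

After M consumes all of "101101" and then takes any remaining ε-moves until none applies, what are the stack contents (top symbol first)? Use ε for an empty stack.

(q0, 101101, #)
  read 1, top #: go to q1, push # → (q1, 01101, #)
  read 0, top #: go to q2, push X# → (q2, 1101, X#)
  read 1, top X: go to q0, push ε → (q0, 101, #)
  read 1, top #: go to q1, push # → (q1, 01, #)
  read 0, top #: go to q2, push X# → (q2, 1, X#)
  read 1, top X: go to q0, push ε → (q0, ε, #)
All input consumed in state q0 with stack #.

#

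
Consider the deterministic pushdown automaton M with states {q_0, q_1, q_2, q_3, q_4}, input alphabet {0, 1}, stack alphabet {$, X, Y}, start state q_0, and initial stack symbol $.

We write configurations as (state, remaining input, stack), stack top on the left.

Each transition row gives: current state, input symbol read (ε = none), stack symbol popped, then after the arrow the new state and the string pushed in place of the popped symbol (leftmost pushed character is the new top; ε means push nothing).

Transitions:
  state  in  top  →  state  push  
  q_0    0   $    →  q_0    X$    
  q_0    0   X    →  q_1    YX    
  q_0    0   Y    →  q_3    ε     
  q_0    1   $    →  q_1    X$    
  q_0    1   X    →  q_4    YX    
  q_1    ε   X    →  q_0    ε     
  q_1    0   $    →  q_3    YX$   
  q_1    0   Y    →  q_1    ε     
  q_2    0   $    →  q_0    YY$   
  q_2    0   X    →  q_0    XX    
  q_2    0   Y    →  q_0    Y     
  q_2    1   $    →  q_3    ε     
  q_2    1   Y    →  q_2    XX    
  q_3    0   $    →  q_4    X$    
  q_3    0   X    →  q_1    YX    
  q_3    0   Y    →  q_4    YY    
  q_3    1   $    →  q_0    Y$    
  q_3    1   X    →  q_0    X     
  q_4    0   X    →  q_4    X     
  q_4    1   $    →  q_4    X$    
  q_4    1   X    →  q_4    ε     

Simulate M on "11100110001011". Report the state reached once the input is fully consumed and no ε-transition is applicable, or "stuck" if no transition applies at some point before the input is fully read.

(q_0, 11100110001011, $)
  read 1, top $: go to q_1, push X$ → (q_1, 1100110001011, X$)
  ε-move, top X: go to q_0, push ε → (q_0, 1100110001011, $)
  read 1, top $: go to q_1, push X$ → (q_1, 100110001011, X$)
  ε-move, top X: go to q_0, push ε → (q_0, 100110001011, $)
  read 1, top $: go to q_1, push X$ → (q_1, 00110001011, X$)
  ε-move, top X: go to q_0, push ε → (q_0, 00110001011, $)
  read 0, top $: go to q_0, push X$ → (q_0, 0110001011, X$)
  read 0, top X: go to q_1, push YX → (q_1, 110001011, YX$)
No transition for (q_1, 1, top Y); M blocks with input 110001011 remaining.

stuck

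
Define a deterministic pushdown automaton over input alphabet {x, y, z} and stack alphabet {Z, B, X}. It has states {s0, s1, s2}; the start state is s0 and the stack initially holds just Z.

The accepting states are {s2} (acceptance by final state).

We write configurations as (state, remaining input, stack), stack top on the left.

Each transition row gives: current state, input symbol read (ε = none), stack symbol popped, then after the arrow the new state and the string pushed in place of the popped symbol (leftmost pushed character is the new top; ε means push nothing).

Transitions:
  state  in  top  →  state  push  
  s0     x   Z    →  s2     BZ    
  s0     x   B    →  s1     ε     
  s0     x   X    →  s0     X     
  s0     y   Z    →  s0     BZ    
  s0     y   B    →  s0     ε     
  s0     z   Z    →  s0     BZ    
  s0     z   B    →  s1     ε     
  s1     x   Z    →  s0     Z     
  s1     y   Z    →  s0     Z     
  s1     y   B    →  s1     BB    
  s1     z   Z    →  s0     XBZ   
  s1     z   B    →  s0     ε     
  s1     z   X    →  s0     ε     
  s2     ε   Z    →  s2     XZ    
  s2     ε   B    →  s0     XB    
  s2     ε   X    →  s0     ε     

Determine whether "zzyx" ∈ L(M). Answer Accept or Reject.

Accept

(s0, zzyx, Z)
  read z, top Z: go to s0, push BZ → (s0, zyx, BZ)
  read z, top B: go to s1, push ε → (s1, yx, Z)
  read y, top Z: go to s0, push Z → (s0, x, Z)
  read x, top Z: go to s2, push BZ → (s2, ε, BZ)
All input consumed; state s2 ∈ F.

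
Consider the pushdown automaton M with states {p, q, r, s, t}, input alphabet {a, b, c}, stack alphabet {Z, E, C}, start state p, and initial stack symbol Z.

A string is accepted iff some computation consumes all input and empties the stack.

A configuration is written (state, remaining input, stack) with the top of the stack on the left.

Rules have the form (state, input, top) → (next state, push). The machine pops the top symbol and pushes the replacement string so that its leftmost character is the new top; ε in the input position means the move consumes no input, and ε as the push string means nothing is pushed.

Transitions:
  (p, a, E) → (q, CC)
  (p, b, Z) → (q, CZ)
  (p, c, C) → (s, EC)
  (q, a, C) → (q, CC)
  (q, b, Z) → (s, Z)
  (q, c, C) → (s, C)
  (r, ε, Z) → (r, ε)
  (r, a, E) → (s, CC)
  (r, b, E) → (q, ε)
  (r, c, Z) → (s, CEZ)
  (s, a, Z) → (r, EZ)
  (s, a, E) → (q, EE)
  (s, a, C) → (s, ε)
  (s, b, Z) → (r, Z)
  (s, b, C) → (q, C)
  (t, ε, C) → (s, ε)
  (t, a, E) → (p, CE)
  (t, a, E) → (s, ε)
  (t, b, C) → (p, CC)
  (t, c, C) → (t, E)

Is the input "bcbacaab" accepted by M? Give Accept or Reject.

Accept

One accepting computation: (p, bcbacaab, Z) ⊢ (q, cbacaab, CZ) ⊢ (s, bacaab, CZ) ⊢ (q, acaab, CZ) ⊢ (q, caab, CCZ) ⊢ (s, aab, CCZ) ⊢ (s, ab, CZ) ⊢ (s, b, Z) ⊢ (r, ε, Z) ⊢ (r, ε, ε)
All input consumed and the stack is empty.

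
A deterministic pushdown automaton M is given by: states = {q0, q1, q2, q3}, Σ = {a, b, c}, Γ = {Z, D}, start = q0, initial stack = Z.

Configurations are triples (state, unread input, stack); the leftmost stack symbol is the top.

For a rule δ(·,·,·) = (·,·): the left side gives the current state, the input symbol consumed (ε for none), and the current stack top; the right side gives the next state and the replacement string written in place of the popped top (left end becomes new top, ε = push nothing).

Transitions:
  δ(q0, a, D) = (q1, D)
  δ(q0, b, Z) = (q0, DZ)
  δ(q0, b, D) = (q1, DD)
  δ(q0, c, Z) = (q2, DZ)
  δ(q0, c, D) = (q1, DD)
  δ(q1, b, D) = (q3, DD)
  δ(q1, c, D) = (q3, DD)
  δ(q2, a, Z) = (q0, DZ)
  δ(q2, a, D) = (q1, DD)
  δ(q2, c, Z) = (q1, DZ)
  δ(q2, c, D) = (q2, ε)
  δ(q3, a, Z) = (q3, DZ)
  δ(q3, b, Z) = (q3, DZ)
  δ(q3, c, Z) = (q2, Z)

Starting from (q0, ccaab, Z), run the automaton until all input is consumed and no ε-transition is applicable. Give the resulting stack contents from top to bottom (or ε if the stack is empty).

DDZ

(q0, ccaab, Z) ⊢ (q2, caab, DZ) ⊢ (q2, aab, Z) ⊢ (q0, ab, DZ) ⊢ (q1, b, DZ) ⊢ (q3, ε, DDZ)
All input consumed in state q3 with stack DDZ.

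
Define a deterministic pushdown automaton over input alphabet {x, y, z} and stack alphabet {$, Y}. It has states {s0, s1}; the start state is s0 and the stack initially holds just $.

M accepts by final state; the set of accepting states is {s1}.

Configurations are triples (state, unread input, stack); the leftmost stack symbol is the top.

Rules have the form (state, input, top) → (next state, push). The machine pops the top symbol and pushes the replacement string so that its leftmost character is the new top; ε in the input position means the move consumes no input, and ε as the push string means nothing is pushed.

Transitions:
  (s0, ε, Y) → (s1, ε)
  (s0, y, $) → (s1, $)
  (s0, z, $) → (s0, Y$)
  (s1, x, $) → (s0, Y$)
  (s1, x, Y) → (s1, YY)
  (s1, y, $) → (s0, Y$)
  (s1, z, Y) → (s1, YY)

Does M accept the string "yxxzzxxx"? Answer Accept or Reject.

Reject

(s0, yxxzzxxx, $) ⊢ (s1, xxzzxxx, $) ⊢ (s0, xzzxxx, Y$) ⊢ (s1, xzzxxx, $) ⊢ (s0, zzxxx, Y$) ⊢ (s1, zzxxx, $)
No transition applies at (s1, zzxxx, $); input not fully consumed.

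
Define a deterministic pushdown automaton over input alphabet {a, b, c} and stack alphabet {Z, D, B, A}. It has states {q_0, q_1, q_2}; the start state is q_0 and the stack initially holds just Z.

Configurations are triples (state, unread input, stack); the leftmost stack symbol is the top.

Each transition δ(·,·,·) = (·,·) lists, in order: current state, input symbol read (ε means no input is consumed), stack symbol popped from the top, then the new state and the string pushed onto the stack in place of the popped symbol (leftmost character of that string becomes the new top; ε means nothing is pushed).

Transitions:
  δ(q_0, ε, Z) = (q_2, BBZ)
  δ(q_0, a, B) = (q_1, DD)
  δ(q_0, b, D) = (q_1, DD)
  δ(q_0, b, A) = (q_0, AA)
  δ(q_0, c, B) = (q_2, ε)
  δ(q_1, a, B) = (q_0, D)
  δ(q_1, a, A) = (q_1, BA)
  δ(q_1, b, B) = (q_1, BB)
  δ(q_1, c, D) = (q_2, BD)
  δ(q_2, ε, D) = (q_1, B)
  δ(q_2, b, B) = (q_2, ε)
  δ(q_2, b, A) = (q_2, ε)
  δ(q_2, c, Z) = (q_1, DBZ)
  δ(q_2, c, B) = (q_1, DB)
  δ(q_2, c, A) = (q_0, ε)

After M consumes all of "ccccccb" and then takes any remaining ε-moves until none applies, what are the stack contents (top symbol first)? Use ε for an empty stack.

BBDBDBBZ

(q_0, ccccccb, Z)
  ε-move, top Z: go to q_2, push BBZ → (q_2, ccccccb, BBZ)
  read c, top B: go to q_1, push DB → (q_1, cccccb, DBBZ)
  read c, top D: go to q_2, push BD → (q_2, ccccb, BDBBZ)
  read c, top B: go to q_1, push DB → (q_1, cccb, DBDBBZ)
  read c, top D: go to q_2, push BD → (q_2, ccb, BDBDBBZ)
  read c, top B: go to q_1, push DB → (q_1, cb, DBDBDBBZ)
  read c, top D: go to q_2, push BD → (q_2, b, BDBDBDBBZ)
  read b, top B: go to q_2, push ε → (q_2, ε, DBDBDBBZ)
  ε-move, top D: go to q_1, push B → (q_1, ε, BBDBDBBZ)
All input consumed in state q_1 with stack BBDBDBBZ.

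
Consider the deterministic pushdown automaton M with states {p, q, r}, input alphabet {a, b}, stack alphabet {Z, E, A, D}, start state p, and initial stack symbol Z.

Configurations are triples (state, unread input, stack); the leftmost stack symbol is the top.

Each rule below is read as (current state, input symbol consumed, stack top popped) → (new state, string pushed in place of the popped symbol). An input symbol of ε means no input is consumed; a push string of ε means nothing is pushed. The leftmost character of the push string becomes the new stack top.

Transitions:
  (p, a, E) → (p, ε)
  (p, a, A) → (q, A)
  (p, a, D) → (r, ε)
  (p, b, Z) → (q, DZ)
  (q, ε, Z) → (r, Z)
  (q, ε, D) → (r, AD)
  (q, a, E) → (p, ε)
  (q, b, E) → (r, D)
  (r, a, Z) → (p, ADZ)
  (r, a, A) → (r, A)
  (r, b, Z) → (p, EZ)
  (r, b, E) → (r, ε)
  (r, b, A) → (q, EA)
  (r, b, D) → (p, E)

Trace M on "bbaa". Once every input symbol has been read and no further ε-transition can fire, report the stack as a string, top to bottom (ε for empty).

(p, bbaa, Z)
  read b, top Z: go to q, push DZ → (q, baa, DZ)
  ε-move, top D: go to r, push AD → (r, baa, ADZ)
  read b, top A: go to q, push EA → (q, aa, EADZ)
  read a, top E: go to p, push ε → (p, a, ADZ)
  read a, top A: go to q, push A → (q, ε, ADZ)
All input consumed in state q with stack ADZ.

ADZ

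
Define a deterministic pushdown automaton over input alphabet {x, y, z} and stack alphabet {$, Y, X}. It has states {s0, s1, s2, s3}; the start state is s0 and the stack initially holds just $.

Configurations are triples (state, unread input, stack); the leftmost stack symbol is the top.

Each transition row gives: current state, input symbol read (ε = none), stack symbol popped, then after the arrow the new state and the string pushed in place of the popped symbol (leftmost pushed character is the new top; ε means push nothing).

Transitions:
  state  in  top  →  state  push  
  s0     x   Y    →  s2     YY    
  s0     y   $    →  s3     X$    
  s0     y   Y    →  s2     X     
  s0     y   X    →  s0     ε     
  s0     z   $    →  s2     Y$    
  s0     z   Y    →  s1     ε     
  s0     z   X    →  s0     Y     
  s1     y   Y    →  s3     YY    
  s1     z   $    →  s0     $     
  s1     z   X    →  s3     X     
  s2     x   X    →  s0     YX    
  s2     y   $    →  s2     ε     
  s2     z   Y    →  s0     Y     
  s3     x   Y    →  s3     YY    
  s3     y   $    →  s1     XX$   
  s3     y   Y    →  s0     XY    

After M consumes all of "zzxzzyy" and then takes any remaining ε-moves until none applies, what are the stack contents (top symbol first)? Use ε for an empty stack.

(s0, zzxzzyy, $) ⊢ (s2, zxzzyy, Y$) ⊢ (s0, xzzyy, Y$) ⊢ (s2, zzyy, YY$) ⊢ (s0, zyy, YY$) ⊢ (s1, yy, Y$) ⊢ (s3, y, YY$) ⊢ (s0, ε, XYY$)
All input consumed in state s0 with stack XYY$.

XYY$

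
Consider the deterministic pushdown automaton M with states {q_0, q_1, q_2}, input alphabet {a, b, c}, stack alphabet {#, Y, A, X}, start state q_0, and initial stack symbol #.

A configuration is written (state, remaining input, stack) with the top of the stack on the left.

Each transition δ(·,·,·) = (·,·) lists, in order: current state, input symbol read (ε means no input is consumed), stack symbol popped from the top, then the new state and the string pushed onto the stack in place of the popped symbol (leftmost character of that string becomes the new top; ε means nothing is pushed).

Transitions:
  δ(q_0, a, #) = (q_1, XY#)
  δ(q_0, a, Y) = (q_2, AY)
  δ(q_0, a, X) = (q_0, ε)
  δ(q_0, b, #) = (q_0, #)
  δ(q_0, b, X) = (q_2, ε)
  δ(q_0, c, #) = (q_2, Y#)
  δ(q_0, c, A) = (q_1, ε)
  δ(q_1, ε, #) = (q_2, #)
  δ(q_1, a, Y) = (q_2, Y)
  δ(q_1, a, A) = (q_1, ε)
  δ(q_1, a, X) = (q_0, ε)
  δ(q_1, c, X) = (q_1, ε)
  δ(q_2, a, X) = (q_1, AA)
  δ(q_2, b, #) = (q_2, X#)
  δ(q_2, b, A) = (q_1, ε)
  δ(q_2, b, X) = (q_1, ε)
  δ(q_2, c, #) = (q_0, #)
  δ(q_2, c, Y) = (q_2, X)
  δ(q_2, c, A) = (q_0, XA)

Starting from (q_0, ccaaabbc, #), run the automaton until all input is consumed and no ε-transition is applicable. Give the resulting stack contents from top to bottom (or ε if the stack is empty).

(q_0, ccaaabbc, #)
  read c, top #: go to q_2, push Y# → (q_2, caaabbc, Y#)
  read c, top Y: go to q_2, push X → (q_2, aaabbc, X#)
  read a, top X: go to q_1, push AA → (q_1, aabbc, AA#)
  read a, top A: go to q_1, push ε → (q_1, abbc, A#)
  read a, top A: go to q_1, push ε → (q_1, bbc, #)
  ε-move, top #: go to q_2, push # → (q_2, bbc, #)
  read b, top #: go to q_2, push X# → (q_2, bc, X#)
  read b, top X: go to q_1, push ε → (q_1, c, #)
  ε-move, top #: go to q_2, push # → (q_2, c, #)
  read c, top #: go to q_0, push # → (q_0, ε, #)
All input consumed in state q_0 with stack #.

#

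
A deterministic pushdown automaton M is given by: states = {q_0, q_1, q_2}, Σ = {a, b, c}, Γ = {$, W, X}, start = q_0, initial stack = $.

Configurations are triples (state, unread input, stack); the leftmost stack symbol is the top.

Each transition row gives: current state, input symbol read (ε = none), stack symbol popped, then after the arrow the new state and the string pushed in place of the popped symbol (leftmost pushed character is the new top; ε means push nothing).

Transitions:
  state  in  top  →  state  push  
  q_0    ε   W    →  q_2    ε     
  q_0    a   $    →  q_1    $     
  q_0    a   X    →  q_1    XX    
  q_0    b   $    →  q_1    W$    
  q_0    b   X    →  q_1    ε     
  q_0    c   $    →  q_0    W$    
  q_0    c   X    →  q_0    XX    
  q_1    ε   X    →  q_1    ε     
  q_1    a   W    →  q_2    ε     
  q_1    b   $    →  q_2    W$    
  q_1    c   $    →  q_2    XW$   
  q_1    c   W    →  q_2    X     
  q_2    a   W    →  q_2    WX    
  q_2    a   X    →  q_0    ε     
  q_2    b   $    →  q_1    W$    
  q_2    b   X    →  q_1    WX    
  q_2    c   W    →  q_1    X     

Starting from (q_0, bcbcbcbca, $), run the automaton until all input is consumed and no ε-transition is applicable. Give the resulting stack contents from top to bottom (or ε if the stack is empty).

XXX$

(q_0, bcbcbcbca, $)
  read b, top $: go to q_1, push W$ → (q_1, cbcbcbca, W$)
  read c, top W: go to q_2, push X → (q_2, bcbcbca, X$)
  read b, top X: go to q_1, push WX → (q_1, cbcbca, WX$)
  read c, top W: go to q_2, push X → (q_2, bcbca, XX$)
  read b, top X: go to q_1, push WX → (q_1, cbca, WXX$)
  read c, top W: go to q_2, push X → (q_2, bca, XXX$)
  read b, top X: go to q_1, push WX → (q_1, ca, WXXX$)
  read c, top W: go to q_2, push X → (q_2, a, XXXX$)
  read a, top X: go to q_0, push ε → (q_0, ε, XXX$)
All input consumed in state q_0 with stack XXX$.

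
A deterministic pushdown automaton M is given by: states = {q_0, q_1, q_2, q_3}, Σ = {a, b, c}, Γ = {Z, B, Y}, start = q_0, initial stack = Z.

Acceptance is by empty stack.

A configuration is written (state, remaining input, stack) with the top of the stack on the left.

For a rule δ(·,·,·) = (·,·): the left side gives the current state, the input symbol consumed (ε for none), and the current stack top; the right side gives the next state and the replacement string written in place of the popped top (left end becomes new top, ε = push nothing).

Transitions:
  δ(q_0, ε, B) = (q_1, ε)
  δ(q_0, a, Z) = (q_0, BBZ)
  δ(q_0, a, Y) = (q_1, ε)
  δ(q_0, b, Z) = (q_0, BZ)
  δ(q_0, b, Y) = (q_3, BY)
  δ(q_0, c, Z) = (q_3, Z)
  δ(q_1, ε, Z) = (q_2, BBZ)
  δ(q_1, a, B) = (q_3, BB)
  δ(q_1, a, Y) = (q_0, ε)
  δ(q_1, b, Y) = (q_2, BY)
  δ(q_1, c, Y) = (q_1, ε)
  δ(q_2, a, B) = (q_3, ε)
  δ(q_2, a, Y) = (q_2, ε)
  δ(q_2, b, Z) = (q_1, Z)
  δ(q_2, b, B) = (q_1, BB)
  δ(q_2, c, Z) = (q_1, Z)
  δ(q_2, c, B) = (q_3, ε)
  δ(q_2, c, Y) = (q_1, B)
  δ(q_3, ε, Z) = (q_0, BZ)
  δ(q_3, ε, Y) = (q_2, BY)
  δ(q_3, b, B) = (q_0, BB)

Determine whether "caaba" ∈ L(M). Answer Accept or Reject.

Reject

(q_0, caaba, Z)
  read c, top Z: go to q_3, push Z → (q_3, aaba, Z)
  ε-move, top Z: go to q_0, push BZ → (q_0, aaba, BZ)
  ε-move, top B: go to q_1, push ε → (q_1, aaba, Z)
  ε-move, top Z: go to q_2, push BBZ → (q_2, aaba, BBZ)
  read a, top B: go to q_3, push ε → (q_3, aba, BZ)
No transition applies at (q_3, aba, BZ); input not fully consumed.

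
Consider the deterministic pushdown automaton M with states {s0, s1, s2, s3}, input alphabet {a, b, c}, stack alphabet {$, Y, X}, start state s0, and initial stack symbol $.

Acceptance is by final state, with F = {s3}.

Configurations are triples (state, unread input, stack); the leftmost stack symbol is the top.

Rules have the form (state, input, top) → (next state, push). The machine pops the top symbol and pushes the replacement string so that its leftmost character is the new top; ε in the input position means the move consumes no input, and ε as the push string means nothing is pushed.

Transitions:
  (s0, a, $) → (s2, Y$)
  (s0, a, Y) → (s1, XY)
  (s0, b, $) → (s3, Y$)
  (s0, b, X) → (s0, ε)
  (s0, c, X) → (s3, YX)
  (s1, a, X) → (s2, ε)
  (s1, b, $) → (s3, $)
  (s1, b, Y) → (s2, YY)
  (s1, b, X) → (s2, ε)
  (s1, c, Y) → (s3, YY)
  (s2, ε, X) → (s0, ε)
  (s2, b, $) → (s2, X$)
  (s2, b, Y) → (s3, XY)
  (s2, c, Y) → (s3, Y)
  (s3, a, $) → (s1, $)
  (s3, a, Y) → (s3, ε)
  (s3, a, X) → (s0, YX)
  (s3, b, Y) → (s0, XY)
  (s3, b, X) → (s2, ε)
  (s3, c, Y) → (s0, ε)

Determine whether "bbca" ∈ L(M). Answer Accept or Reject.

(s0, bbca, $)
  read b, top $: go to s3, push Y$ → (s3, bca, Y$)
  read b, top Y: go to s0, push XY → (s0, ca, XY$)
  read c, top X: go to s3, push YX → (s3, a, YXY$)
  read a, top Y: go to s3, push ε → (s3, ε, XY$)
All input consumed; state s3 ∈ F.

Accept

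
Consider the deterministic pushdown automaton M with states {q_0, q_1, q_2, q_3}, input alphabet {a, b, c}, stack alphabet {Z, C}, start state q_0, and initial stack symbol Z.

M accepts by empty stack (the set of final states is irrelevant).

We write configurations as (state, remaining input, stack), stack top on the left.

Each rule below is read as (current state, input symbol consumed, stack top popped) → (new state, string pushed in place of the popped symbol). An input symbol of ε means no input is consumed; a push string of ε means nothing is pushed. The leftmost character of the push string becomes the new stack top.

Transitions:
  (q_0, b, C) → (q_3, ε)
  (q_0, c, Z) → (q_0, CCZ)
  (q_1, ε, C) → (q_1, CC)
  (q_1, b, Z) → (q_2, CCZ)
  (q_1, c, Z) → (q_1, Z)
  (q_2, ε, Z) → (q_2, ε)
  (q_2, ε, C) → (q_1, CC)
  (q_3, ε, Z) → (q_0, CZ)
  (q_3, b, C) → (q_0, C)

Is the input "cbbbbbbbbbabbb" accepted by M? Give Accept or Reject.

(q_0, cbbbbbbbbbabbb, Z)
  read c, top Z: go to q_0, push CCZ → (q_0, bbbbbbbbbabbb, CCZ)
  read b, top C: go to q_3, push ε → (q_3, bbbbbbbbabbb, CZ)
  read b, top C: go to q_0, push C → (q_0, bbbbbbbabbb, CZ)
  read b, top C: go to q_3, push ε → (q_3, bbbbbbabbb, Z)
  ε-move, top Z: go to q_0, push CZ → (q_0, bbbbbbabbb, CZ)
  read b, top C: go to q_3, push ε → (q_3, bbbbbabbb, Z)
  ε-move, top Z: go to q_0, push CZ → (q_0, bbbbbabbb, CZ)
  read b, top C: go to q_3, push ε → (q_3, bbbbabbb, Z)
  ε-move, top Z: go to q_0, push CZ → (q_0, bbbbabbb, CZ)
  read b, top C: go to q_3, push ε → (q_3, bbbabbb, Z)
  ε-move, top Z: go to q_0, push CZ → (q_0, bbbabbb, CZ)
  read b, top C: go to q_3, push ε → (q_3, bbabbb, Z)
  ε-move, top Z: go to q_0, push CZ → (q_0, bbabbb, CZ)
  read b, top C: go to q_3, push ε → (q_3, babbb, Z)
  ε-move, top Z: go to q_0, push CZ → (q_0, babbb, CZ)
  read b, top C: go to q_3, push ε → (q_3, abbb, Z)
  ε-move, top Z: go to q_0, push CZ → (q_0, abbb, CZ)
No transition applies at (q_0, abbb, CZ); input not fully consumed.

Reject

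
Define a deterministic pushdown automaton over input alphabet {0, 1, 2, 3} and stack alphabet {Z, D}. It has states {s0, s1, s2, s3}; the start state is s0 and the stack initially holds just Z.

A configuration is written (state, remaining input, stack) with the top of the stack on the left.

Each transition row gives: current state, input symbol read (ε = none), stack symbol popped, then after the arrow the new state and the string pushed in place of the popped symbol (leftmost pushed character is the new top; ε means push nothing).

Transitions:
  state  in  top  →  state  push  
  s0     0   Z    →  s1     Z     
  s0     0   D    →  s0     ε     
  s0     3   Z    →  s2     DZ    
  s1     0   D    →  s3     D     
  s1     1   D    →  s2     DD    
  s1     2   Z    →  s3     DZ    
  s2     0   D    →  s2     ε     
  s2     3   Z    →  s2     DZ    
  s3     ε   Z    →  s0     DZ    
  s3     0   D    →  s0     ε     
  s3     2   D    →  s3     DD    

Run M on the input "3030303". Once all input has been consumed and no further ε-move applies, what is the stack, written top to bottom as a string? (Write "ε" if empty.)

(s0, 3030303, Z)
  read 3, top Z: go to s2, push DZ → (s2, 030303, DZ)
  read 0, top D: go to s2, push ε → (s2, 30303, Z)
  read 3, top Z: go to s2, push DZ → (s2, 0303, DZ)
  read 0, top D: go to s2, push ε → (s2, 303, Z)
  read 3, top Z: go to s2, push DZ → (s2, 03, DZ)
  read 0, top D: go to s2, push ε → (s2, 3, Z)
  read 3, top Z: go to s2, push DZ → (s2, ε, DZ)
All input consumed in state s2 with stack DZ.

DZ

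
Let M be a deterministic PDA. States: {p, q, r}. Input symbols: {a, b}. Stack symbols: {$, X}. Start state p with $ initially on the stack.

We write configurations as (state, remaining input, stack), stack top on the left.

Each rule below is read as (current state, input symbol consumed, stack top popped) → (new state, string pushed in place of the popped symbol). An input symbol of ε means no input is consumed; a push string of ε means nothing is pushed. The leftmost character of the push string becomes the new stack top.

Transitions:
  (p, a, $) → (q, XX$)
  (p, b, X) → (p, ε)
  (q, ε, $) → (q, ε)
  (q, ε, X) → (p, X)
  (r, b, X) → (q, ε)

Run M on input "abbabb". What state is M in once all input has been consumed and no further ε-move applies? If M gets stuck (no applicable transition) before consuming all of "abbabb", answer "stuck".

(p, abbabb, $) ⊢ (q, bbabb, XX$) ⊢ (p, bbabb, XX$) ⊢ (p, babb, X$) ⊢ (p, abb, $) ⊢ (q, bb, XX$) ⊢ (p, bb, XX$) ⊢ (p, b, X$) ⊢ (p, ε, $)
All input consumed; M is in state p.

p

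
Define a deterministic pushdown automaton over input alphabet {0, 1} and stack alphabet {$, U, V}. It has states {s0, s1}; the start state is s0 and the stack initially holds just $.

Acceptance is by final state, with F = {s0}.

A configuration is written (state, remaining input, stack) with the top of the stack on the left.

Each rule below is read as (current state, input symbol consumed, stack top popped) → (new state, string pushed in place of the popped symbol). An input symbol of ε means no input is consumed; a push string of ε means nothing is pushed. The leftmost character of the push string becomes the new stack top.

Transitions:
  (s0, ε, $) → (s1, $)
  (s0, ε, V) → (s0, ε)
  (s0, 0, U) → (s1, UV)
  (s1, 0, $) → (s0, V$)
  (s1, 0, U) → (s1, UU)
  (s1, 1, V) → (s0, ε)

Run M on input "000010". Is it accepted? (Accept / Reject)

(s0, 000010, $) ⊢ (s1, 000010, $) ⊢ (s0, 00010, V$) ⊢ (s0, 00010, $) ⊢ (s1, 00010, $) ⊢ (s0, 0010, V$) ⊢ (s0, 0010, $) ⊢ (s1, 0010, $) ⊢ (s0, 010, V$) ⊢ (s0, 010, $) ⊢ (s1, 010, $) ⊢ (s0, 10, V$) ⊢ (s0, 10, $) ⊢ (s1, 10, $)
No transition applies at (s1, 10, $); input not fully consumed.

Reject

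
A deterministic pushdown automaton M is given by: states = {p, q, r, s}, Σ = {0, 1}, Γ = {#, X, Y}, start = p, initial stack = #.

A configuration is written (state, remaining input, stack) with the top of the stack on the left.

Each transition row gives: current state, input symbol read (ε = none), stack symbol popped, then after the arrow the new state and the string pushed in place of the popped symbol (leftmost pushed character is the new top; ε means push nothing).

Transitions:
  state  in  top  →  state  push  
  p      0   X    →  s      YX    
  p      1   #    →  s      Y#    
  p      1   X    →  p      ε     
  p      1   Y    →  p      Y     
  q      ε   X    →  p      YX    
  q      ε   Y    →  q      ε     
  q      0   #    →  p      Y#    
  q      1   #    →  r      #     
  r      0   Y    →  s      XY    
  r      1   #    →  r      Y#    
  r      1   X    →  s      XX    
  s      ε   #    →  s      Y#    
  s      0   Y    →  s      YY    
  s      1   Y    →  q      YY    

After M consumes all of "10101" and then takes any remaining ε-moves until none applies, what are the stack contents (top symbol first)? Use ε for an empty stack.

Y#

(p, 10101, #)
  read 1, top #: go to s, push Y# → (s, 0101, Y#)
  read 0, top Y: go to s, push YY → (s, 101, YY#)
  read 1, top Y: go to q, push YY → (q, 01, YYY#)
  ε-move, top Y: go to q, push ε → (q, 01, YY#)
  ε-move, top Y: go to q, push ε → (q, 01, Y#)
  ε-move, top Y: go to q, push ε → (q, 01, #)
  read 0, top #: go to p, push Y# → (p, 1, Y#)
  read 1, top Y: go to p, push Y → (p, ε, Y#)
All input consumed in state p with stack Y#.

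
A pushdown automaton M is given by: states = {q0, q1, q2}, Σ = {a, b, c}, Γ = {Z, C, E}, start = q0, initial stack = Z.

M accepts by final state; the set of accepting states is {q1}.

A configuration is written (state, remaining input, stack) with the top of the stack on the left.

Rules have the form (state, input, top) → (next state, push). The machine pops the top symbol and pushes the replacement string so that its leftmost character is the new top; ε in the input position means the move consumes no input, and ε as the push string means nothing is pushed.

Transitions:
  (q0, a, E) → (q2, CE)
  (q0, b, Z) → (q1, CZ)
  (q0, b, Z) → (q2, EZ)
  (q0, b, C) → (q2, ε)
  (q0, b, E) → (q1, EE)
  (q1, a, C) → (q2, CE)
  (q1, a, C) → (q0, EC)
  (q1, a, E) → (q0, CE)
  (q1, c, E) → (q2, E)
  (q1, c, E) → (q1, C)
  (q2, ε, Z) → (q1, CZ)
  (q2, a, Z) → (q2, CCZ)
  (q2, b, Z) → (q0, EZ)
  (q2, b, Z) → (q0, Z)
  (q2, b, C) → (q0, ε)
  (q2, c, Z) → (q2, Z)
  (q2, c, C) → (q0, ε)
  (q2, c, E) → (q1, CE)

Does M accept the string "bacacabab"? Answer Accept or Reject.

Reject

No computation consumes all input and reaches a final state.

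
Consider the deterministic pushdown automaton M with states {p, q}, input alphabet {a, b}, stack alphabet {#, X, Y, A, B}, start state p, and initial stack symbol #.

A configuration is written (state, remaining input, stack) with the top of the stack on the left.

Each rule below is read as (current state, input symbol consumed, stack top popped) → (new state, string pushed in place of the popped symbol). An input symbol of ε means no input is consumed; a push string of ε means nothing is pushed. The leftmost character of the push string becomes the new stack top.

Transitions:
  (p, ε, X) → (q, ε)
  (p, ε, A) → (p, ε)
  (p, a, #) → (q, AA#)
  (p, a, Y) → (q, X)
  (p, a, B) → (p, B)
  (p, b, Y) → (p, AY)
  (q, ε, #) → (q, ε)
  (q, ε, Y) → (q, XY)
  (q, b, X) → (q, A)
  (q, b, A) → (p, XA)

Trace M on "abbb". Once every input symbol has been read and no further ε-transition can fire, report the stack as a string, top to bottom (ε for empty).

(p, abbb, #) ⊢ (q, bbb, AA#) ⊢ (p, bb, XAA#) ⊢ (q, bb, AA#) ⊢ (p, b, XAA#) ⊢ (q, b, AA#) ⊢ (p, ε, XAA#) ⊢ (q, ε, AA#)
All input consumed in state q with stack AA#.

AA#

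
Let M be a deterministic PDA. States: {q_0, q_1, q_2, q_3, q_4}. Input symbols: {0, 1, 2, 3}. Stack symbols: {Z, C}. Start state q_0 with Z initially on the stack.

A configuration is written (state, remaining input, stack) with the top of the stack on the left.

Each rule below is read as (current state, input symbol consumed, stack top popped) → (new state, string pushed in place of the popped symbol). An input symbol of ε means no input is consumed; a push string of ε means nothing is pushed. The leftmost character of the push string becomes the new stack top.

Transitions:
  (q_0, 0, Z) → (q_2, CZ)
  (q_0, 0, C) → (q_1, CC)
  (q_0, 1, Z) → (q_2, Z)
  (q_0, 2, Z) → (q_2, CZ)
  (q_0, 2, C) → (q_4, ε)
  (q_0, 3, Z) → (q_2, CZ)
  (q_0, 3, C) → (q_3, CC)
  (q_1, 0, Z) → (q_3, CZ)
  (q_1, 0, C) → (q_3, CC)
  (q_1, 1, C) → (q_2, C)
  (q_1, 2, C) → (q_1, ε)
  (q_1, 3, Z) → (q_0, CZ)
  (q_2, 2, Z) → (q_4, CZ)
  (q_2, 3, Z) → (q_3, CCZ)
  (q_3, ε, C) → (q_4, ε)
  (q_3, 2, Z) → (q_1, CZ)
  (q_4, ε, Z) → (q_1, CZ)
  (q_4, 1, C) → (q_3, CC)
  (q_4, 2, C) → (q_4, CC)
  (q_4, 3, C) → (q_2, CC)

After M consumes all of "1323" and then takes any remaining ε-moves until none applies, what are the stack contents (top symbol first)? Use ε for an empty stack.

(q_0, 1323, Z)
  read 1, top Z: go to q_2, push Z → (q_2, 323, Z)
  read 3, top Z: go to q_3, push CCZ → (q_3, 23, CCZ)
  ε-move, top C: go to q_4, push ε → (q_4, 23, CZ)
  read 2, top C: go to q_4, push CC → (q_4, 3, CCZ)
  read 3, top C: go to q_2, push CC → (q_2, ε, CCCZ)
All input consumed in state q_2 with stack CCCZ.

CCCZ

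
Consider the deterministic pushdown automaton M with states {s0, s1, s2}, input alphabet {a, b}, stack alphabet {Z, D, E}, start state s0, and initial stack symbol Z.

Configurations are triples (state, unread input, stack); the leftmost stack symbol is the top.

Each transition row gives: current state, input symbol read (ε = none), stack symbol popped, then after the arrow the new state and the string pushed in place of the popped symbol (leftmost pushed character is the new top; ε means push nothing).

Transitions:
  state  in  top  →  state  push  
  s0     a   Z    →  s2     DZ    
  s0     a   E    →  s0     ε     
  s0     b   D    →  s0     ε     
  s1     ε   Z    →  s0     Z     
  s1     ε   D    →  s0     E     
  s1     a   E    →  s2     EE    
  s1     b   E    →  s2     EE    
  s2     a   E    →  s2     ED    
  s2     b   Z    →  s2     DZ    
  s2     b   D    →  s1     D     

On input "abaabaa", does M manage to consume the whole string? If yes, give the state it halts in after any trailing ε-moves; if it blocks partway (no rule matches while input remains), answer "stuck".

(s0, abaabaa, Z)
  read a, top Z: go to s2, push DZ → (s2, baabaa, DZ)
  read b, top D: go to s1, push D → (s1, aabaa, DZ)
  ε-move, top D: go to s0, push E → (s0, aabaa, EZ)
  read a, top E: go to s0, push ε → (s0, abaa, Z)
  read a, top Z: go to s2, push DZ → (s2, baa, DZ)
  read b, top D: go to s1, push D → (s1, aa, DZ)
  ε-move, top D: go to s0, push E → (s0, aa, EZ)
  read a, top E: go to s0, push ε → (s0, a, Z)
  read a, top Z: go to s2, push DZ → (s2, ε, DZ)
All input consumed; M is in state s2.

s2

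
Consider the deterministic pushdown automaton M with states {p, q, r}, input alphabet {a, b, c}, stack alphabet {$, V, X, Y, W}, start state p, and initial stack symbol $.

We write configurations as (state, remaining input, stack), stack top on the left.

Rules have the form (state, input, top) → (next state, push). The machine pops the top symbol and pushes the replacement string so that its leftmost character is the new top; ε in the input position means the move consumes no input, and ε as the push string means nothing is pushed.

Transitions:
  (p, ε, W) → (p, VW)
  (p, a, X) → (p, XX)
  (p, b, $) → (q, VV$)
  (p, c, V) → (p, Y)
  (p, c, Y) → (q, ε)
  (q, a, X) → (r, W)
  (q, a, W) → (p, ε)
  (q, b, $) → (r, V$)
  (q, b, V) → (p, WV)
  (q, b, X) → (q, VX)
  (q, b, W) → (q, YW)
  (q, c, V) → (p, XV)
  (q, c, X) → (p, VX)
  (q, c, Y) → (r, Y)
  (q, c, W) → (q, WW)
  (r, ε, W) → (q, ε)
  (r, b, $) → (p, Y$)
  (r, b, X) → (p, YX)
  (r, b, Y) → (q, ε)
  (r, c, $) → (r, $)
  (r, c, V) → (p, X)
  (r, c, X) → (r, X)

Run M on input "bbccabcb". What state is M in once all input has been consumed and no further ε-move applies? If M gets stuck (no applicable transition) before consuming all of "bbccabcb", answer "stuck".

stuck

(p, bbccabcb, $)
  read b, top $: go to q, push VV$ → (q, bccabcb, VV$)
  read b, top V: go to p, push WV → (p, ccabcb, WVV$)
  ε-move, top W: go to p, push VW → (p, ccabcb, VWVV$)
  read c, top V: go to p, push Y → (p, cabcb, YWVV$)
  read c, top Y: go to q, push ε → (q, abcb, WVV$)
  read a, top W: go to p, push ε → (p, bcb, VV$)
No transition for (p, b, top V); M blocks with input bcb remaining.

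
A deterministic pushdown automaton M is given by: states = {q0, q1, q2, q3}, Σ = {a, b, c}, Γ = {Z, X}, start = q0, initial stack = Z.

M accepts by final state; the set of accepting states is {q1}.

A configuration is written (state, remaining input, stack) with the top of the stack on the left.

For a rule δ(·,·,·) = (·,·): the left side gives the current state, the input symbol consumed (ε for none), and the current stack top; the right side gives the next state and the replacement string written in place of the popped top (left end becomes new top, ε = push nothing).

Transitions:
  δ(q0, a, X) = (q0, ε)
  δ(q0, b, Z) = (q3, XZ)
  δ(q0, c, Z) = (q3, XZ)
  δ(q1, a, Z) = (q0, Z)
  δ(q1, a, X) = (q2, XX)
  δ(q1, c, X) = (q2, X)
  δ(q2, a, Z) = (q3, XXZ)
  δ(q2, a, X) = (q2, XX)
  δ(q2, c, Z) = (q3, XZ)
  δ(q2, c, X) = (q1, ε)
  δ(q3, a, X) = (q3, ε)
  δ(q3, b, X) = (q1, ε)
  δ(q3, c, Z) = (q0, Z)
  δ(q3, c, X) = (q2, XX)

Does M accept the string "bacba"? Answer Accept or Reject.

(q0, bacba, Z) ⊢ (q3, acba, XZ) ⊢ (q3, cba, Z) ⊢ (q0, ba, Z) ⊢ (q3, a, XZ) ⊢ (q3, ε, Z)
All input consumed; state q3 ∉ F and no further ε-move applies.

Reject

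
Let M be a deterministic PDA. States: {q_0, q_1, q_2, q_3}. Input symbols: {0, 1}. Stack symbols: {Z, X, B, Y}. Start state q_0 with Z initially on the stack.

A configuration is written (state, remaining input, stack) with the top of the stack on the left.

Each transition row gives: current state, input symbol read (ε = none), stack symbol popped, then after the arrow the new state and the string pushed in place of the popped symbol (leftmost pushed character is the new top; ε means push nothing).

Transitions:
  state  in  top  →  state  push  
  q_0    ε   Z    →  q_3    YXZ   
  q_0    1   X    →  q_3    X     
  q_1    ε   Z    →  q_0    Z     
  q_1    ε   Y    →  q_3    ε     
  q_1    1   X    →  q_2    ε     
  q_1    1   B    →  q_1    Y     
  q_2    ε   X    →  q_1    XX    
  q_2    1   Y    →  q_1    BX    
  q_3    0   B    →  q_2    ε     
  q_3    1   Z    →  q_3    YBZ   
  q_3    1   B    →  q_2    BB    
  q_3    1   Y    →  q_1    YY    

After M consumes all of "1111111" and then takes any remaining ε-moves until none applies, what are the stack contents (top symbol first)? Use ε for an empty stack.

(q_0, 1111111, Z)
  ε-move, top Z: go to q_3, push YXZ → (q_3, 1111111, YXZ)
  read 1, top Y: go to q_1, push YY → (q_1, 111111, YYXZ)
  ε-move, top Y: go to q_3, push ε → (q_3, 111111, YXZ)
  read 1, top Y: go to q_1, push YY → (q_1, 11111, YYXZ)
  ε-move, top Y: go to q_3, push ε → (q_3, 11111, YXZ)
  read 1, top Y: go to q_1, push YY → (q_1, 1111, YYXZ)
  ε-move, top Y: go to q_3, push ε → (q_3, 1111, YXZ)
  read 1, top Y: go to q_1, push YY → (q_1, 111, YYXZ)
  ε-move, top Y: go to q_3, push ε → (q_3, 111, YXZ)
  read 1, top Y: go to q_1, push YY → (q_1, 11, YYXZ)
  ε-move, top Y: go to q_3, push ε → (q_3, 11, YXZ)
  read 1, top Y: go to q_1, push YY → (q_1, 1, YYXZ)
  ε-move, top Y: go to q_3, push ε → (q_3, 1, YXZ)
  read 1, top Y: go to q_1, push YY → (q_1, ε, YYXZ)
  ε-move, top Y: go to q_3, push ε → (q_3, ε, YXZ)
All input consumed in state q_3 with stack YXZ.

YXZ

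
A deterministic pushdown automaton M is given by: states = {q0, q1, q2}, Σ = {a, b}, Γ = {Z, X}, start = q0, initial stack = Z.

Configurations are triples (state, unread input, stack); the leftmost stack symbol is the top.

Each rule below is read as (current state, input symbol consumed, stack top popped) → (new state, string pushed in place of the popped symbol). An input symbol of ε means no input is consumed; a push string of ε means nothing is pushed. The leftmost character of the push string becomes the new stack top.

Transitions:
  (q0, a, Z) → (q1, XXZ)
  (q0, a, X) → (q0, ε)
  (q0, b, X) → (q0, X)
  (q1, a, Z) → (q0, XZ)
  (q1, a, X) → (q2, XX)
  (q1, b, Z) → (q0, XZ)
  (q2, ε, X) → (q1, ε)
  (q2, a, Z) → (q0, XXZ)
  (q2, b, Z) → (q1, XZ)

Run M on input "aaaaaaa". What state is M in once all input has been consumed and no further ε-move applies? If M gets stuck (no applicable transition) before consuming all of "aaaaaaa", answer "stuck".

(q0, aaaaaaa, Z) ⊢ (q1, aaaaaa, XXZ) ⊢ (q2, aaaaa, XXXZ) ⊢ (q1, aaaaa, XXZ) ⊢ (q2, aaaa, XXXZ) ⊢ (q1, aaaa, XXZ) ⊢ (q2, aaa, XXXZ) ⊢ (q1, aaa, XXZ) ⊢ (q2, aa, XXXZ) ⊢ (q1, aa, XXZ) ⊢ (q2, a, XXXZ) ⊢ (q1, a, XXZ) ⊢ (q2, ε, XXXZ) ⊢ (q1, ε, XXZ)
All input consumed; M is in state q1.

q1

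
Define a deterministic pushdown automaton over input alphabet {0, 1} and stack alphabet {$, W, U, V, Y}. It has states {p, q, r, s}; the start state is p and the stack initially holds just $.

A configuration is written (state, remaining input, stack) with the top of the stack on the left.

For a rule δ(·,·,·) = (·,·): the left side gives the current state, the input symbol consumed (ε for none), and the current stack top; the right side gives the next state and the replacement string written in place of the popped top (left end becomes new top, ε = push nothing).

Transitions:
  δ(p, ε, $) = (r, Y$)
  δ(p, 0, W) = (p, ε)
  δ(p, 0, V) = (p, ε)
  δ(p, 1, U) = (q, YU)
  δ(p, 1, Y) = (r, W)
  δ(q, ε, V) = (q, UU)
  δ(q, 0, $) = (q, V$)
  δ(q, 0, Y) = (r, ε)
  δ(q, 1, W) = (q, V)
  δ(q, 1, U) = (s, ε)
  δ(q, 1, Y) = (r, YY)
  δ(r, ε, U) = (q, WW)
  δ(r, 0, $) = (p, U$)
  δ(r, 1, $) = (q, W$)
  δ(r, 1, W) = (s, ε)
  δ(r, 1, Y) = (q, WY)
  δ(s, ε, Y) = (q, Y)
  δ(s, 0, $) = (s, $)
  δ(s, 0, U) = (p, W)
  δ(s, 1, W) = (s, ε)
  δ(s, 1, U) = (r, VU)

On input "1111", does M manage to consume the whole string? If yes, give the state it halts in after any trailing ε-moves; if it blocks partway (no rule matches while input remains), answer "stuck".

r

(p, 1111, $)
  ε-move, top $: go to r, push Y$ → (r, 1111, Y$)
  read 1, top Y: go to q, push WY → (q, 111, WY$)
  read 1, top W: go to q, push V → (q, 11, VY$)
  ε-move, top V: go to q, push UU → (q, 11, UUY$)
  read 1, top U: go to s, push ε → (s, 1, UY$)
  read 1, top U: go to r, push VU → (r, ε, VUY$)
All input consumed; M is in state r.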